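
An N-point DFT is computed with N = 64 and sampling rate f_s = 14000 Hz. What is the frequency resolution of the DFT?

DFT frequency resolution = f_s / N
= 14000 / 64 = 875/4 Hz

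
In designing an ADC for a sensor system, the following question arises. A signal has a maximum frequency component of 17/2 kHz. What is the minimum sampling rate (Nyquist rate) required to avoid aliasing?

By the Nyquist-Shannon sampling theorem,
the minimum sampling rate (Nyquist rate) must be at least 2 * f_max.
Nyquist rate = 2 * 17/2 kHz = 17 kHz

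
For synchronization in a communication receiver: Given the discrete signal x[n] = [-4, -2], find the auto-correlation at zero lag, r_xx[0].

The auto-correlation at zero lag r_xx[0] equals the signal energy.
r_xx[0] = sum of x[n]^2 = (-4)^2 + (-2)^2
= 16 + 4 = 20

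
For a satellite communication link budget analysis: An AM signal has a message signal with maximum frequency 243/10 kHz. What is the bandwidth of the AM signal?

In AM (double-sideband), the bandwidth is twice the message frequency.
BW = 2 * f_m = 2 * 243/10 kHz = 243/5 kHz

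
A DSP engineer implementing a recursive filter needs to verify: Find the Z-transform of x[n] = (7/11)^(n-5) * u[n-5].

Time-shifting property: if X(z) = Z{x[n]}, then Z{x[n-d]} = z^(-d) * X(z)
X(z) = z/(z - 7/11) for x[n] = (7/11)^n * u[n]
Z{x[n-5]} = z^(-5) * z/(z - 7/11) = z^(-4)/(z - 7/11)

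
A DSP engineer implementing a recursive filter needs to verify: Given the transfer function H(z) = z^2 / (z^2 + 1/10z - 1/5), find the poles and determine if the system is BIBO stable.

Poles are roots of the denominator: z^2 + 1/10z - 1/5 = 0.
Quadratic formula: z = [-(1/10) +/- sqrt((1/10)^2 - 4*(-1/5))] / 2
Discriminant = 1/100 + 4/5 = 81/100; sqrt = 9/10.
z = (-1/10 +/- 9/10) / 2 => z = 2/5 or z = -1/2.
|p1| = 2/5, |p2| = 1/2.
For BIBO stability, all poles must lie inside the unit circle (|p| < 1).
System is STABLE since both |p| < 1.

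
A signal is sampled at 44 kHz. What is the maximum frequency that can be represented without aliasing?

The maximum frequency that can be represented without aliasing
is the Nyquist frequency: f_max = f_s / 2 = 44 kHz / 2 = 22 kHz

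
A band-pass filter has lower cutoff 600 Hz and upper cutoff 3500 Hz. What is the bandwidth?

Bandwidth = f_high - f_low
= 3500 Hz - 600 Hz = 2900 Hz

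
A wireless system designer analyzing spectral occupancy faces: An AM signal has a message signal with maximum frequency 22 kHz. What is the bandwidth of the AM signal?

In AM (double-sideband), the bandwidth is twice the message frequency.
BW = 2 * f_m = 2 * 22 kHz = 44 kHz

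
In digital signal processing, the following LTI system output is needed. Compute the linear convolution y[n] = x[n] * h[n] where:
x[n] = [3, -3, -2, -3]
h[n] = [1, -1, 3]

y[n] = sum_k x[k]*h[n-k]. Output length = len(x) + len(h) - 1 = 4 + 3 - 1 = 6.
y[0] = 3*1 = 3
y[1] = -3*1 + 3*-1 = -6
y[2] = -2*1 + -3*-1 + 3*3 = 10
y[3] = -3*1 + -2*-1 + -3*3 = -10
y[4] = -3*-1 + -2*3 = -3
y[5] = -3*3 = -9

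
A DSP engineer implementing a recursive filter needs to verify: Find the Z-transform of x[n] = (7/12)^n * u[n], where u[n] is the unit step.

The Z-transform of a^n * u[n] is z/(z-a) for |z| > |a|.
Here a = 7/12, so X(z) = z/(z - (7/12)) = 12z/(12z - 7)
ROC: |z| > 7/12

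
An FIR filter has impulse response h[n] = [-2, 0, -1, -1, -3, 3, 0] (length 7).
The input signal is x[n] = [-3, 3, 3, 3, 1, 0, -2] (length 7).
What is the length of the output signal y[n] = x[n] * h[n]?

For linear convolution, the output length is:
len(y) = len(x) + len(h) - 1 = 7 + 7 - 1 = 13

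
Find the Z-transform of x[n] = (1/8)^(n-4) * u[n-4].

Time-shifting property: if X(z) = Z{x[n]}, then Z{x[n-d]} = z^(-d) * X(z)
X(z) = z/(z - 1/8) for x[n] = (1/8)^n * u[n]
Z{x[n-4]} = z^(-4) * z/(z - 1/8) = z^(-3)/(z - 1/8)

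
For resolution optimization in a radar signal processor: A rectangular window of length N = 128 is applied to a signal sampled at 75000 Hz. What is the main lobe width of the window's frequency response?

For a rectangular window of length N,
the main lobe width in frequency is 2*f_s/N.
= 2*75000/128 = 9375/8 Hz
This determines the minimum frequency separation for resolving two sinusoids.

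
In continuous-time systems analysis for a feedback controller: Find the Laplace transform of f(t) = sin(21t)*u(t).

Standard pair: sin(wt)*u(t) <-> w/(s^2+w^2)
With w = 21: L{sin(21t)*u(t)} = 21/(s^2+441)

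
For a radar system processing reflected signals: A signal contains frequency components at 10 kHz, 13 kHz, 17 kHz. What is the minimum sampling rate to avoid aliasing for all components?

The highest frequency component is f_max = 17 kHz.
Nyquist rate = 2 * f_max = 2 * 17 kHz = 34 kHz.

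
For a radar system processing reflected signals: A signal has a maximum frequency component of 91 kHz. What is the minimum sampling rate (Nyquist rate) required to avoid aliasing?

By the Nyquist-Shannon sampling theorem,
the minimum sampling rate (Nyquist rate) must be at least 2 * f_max.
Nyquist rate = 2 * 91 kHz = 182 kHz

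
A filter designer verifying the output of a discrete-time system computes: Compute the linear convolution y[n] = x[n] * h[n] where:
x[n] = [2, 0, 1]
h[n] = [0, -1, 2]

y[n] = sum_k x[k]*h[n-k]. Output length = len(x) + len(h) - 1 = 3 + 3 - 1 = 5.
y[0] = 2*0 = 0
y[1] = 0*0 + 2*-1 = -2
y[2] = 1*0 + 0*-1 + 2*2 = 4
y[3] = 1*-1 + 0*2 = -1
y[4] = 1*2 = 2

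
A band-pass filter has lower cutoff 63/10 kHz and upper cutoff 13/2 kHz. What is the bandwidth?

Bandwidth = f_high - f_low
= 13/2 kHz - 63/10 kHz = 1/5 kHz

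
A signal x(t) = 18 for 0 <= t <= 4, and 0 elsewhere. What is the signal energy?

Energy = integral of |x(t)|^2 dt over the signal duration
= 18^2 * 4 = 324 * 4 = 1296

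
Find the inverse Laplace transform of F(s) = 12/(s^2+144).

Standard pair: w/(s^2+w^2) <-> sin(wt)*u(t)
Recognize w^2 = 144, so w = 12; numerator 12 = 1*12.
f(t) = sin(12t)*u(t)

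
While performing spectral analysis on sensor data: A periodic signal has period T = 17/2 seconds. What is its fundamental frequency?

The fundamental frequency is the reciprocal of the period.
f = 1/T = 1/(17/2) = 2/17 Hz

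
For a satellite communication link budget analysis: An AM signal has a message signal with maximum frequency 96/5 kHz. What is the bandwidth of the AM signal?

In AM (double-sideband), the bandwidth is twice the message frequency.
BW = 2 * f_m = 2 * 96/5 kHz = 192/5 kHz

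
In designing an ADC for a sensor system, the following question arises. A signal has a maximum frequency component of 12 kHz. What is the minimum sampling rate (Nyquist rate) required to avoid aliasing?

By the Nyquist-Shannon sampling theorem,
the minimum sampling rate (Nyquist rate) must be at least 2 * f_max.
Nyquist rate = 2 * 12 kHz = 24 kHz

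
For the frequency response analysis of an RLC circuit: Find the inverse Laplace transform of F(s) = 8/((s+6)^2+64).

Standard pair: w/((s+a)^2+w^2) <-> e^(-at)*sin(wt)*u(t)
With a=6, w=8: f(t) = e^(-6t)*sin(8t)*u(t)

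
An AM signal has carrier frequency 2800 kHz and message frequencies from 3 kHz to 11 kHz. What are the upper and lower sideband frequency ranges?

Upper sideband (USB) = fc + [fm_low, fm_high] = 2800 + [3, 11] = [2803, 2811] kHz
Lower sideband (LSB) = fc - [fm_high, fm_low] = 2800 - [11, 3] = [2789, 2797] kHz
Total occupied spectrum: 2789 kHz to 2811 kHz (plus carrier at 2800 kHz)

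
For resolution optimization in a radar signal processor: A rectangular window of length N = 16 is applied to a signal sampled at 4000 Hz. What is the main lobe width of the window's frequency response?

For a rectangular window of length N,
the main lobe width in frequency is 2*f_s/N.
= 2*4000/16 = 500 Hz
This determines the minimum frequency separation for resolving two sinusoids.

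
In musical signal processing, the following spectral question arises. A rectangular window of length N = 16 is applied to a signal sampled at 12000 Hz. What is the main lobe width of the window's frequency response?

For a rectangular window of length N,
the main lobe width in frequency is 2*f_s/N.
= 2*12000/16 = 1500 Hz
This determines the minimum frequency separation for resolving two sinusoids.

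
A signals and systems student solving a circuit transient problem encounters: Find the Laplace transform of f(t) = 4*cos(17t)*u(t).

Standard pair: cos(wt)*u(t) <-> s/(s^2+w^2)
With w = 17: L{4*cos(17t)*u(t)} = 4s/(s^2+289)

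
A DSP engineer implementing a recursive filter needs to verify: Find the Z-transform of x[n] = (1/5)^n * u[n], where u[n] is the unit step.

The Z-transform of a^n * u[n] is z/(z-a) for |z| > |a|.
Here a = 1/5, so X(z) = z/(z - (1/5)) = 5z/(5z - 1)
ROC: |z| > 1/5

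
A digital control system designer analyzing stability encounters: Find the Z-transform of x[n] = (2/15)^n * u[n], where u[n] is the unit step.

The Z-transform of a^n * u[n] is z/(z-a) for |z| > |a|.
Here a = 2/15, so X(z) = z/(z - (2/15)) = 15z/(15z - 2)
ROC: |z| > 2/15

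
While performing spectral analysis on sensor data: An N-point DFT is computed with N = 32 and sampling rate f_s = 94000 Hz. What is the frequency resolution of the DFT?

DFT frequency resolution = f_s / N
= 94000 / 32 = 5875/2 Hz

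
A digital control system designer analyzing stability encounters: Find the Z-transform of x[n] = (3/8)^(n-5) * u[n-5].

Time-shifting property: if X(z) = Z{x[n]}, then Z{x[n-d]} = z^(-d) * X(z)
X(z) = z/(z - 3/8) for x[n] = (3/8)^n * u[n]
Z{x[n-5]} = z^(-5) * z/(z - 3/8) = z^(-4)/(z - 3/8)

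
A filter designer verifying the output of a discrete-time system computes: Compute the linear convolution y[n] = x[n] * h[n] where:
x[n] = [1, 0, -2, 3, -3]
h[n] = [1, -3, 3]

y[n] = sum_k x[k]*h[n-k]. Output length = len(x) + len(h) - 1 = 5 + 3 - 1 = 7.
y[0] = 1*1 = 1
y[1] = 0*1 + 1*-3 = -3
y[2] = -2*1 + 0*-3 + 1*3 = 1
y[3] = 3*1 + -2*-3 + 0*3 = 9
y[4] = -3*1 + 3*-3 + -2*3 = -18
y[5] = -3*-3 + 3*3 = 18
y[6] = -3*3 = -9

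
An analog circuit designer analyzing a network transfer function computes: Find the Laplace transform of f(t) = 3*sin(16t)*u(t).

Standard pair: sin(wt)*u(t) <-> w/(s^2+w^2)
With w = 16: L{3*sin(16t)*u(t)} = 48/(s^2+256)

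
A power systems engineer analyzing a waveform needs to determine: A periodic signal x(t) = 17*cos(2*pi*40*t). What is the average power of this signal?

Average power of A*cos(wt) is A^2/2.
P = 17^2 / 2 = 289/2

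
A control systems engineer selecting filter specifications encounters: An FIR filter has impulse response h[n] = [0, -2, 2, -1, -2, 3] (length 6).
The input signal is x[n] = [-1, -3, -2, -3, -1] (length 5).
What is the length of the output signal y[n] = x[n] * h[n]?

For linear convolution, the output length is:
len(y) = len(x) + len(h) - 1 = 5 + 6 - 1 = 10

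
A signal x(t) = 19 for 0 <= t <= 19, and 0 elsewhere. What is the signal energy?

Energy = integral of |x(t)|^2 dt over the signal duration
= 19^2 * 19 = 361 * 19 = 6859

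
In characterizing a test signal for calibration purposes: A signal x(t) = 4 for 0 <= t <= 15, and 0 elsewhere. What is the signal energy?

Energy = integral of |x(t)|^2 dt over the signal duration
= 4^2 * 15 = 16 * 15 = 240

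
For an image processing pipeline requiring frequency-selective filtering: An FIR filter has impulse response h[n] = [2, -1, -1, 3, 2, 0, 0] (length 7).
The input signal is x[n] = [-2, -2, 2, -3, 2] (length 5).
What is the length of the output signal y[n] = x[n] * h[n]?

For linear convolution, the output length is:
len(y) = len(x) + len(h) - 1 = 5 + 7 - 1 = 11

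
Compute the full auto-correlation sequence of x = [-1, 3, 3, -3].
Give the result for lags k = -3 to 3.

r_xx[k] = sum_m x[m]*x[m+k], indexed from 0, for k = -3 to 3:
  r_xx[-3] = x[3]*x[0] = 3
  r_xx[-2] = x[2]*x[0] + x[3]*x[1] = -12
  r_xx[-1] = x[1]*x[0] + x[2]*x[1] + x[3]*x[2] = -3
  r_xx[0] = x[0]*x[0] + x[1]*x[1] + x[2]*x[2] + x[3]*x[3] = 28
  r_xx[1] = x[0]*x[1] + x[1]*x[2] + x[2]*x[3] = -3
  r_xx[2] = x[0]*x[2] + x[1]*x[3] = -12
  r_xx[3] = x[0]*x[3] = 3
r_xx = [3, -12, -3, 28, -3, -12, 3]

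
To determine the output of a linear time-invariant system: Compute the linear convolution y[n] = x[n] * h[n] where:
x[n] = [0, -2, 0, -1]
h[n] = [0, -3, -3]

y[n] = sum_k x[k]*h[n-k]. Output length = len(x) + len(h) - 1 = 4 + 3 - 1 = 6.
y[0] = 0*0 = 0
y[1] = -2*0 + 0*-3 = 0
y[2] = 0*0 + -2*-3 + 0*-3 = 6
y[3] = -1*0 + 0*-3 + -2*-3 = 6
y[4] = -1*-3 + 0*-3 = 3
y[5] = -1*-3 = 3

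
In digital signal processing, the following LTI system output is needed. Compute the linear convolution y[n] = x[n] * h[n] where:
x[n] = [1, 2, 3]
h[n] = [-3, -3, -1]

y[n] = sum_k x[k]*h[n-k]. Output length = len(x) + len(h) - 1 = 3 + 3 - 1 = 5.
y[0] = 1*-3 = -3
y[1] = 2*-3 + 1*-3 = -9
y[2] = 3*-3 + 2*-3 + 1*-1 = -16
y[3] = 3*-3 + 2*-1 = -11
y[4] = 3*-1 = -3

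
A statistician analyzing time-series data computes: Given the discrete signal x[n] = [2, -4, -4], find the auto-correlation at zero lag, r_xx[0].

The auto-correlation at zero lag r_xx[0] equals the signal energy.
r_xx[0] = sum of x[n]^2 = 2^2 + (-4)^2 + (-4)^2
= 4 + 16 + 16 = 36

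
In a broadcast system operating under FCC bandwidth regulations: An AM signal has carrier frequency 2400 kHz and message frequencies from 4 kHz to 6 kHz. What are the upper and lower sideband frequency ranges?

Upper sideband (USB) = fc + [fm_low, fm_high] = 2400 + [4, 6] = [2404, 2406] kHz
Lower sideband (LSB) = fc - [fm_high, fm_low] = 2400 - [6, 4] = [2394, 2396] kHz
Total occupied spectrum: 2394 kHz to 2406 kHz (plus carrier at 2400 kHz)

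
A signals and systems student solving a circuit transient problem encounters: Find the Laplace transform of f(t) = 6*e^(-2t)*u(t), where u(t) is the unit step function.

Standard Laplace transform pair:
e^(-at)*u(t) <-> 1/(s+a)
With a = 2: L{6*e^(-2t)*u(t)} = 6/(s+2), ROC: Re(s) > -2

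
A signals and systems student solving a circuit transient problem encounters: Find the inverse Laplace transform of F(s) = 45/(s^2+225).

Standard pair: w/(s^2+w^2) <-> sin(wt)*u(t)
Recognize w^2 = 225, so w = 15; numerator 45 = 3*15.
f(t) = 3*sin(15t)*u(t)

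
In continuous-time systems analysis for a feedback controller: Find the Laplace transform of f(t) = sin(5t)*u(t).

Standard pair: sin(wt)*u(t) <-> w/(s^2+w^2)
With w = 5: L{sin(5t)*u(t)} = 5/(s^2+25)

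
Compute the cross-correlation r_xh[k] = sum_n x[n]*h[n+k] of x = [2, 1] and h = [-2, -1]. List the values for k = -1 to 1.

Both sequences indexed from 0 and zero outside their support.
Lags with overlap: k = -1 to 1.
  r_xh[-1] = x[1]*h[0] = -2
  r_xh[0] = x[0]*h[0] + x[1]*h[1] = -5
  r_xh[1] = x[0]*h[1] = -2
r_xh = [-2, -5, -2] (for k = -1, ..., 1)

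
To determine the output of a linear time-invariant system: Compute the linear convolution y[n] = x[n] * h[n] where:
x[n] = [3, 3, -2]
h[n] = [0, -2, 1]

y[n] = sum_k x[k]*h[n-k]. Output length = len(x) + len(h) - 1 = 3 + 3 - 1 = 5.
y[0] = 3*0 = 0
y[1] = 3*0 + 3*-2 = -6
y[2] = -2*0 + 3*-2 + 3*1 = -3
y[3] = -2*-2 + 3*1 = 7
y[4] = -2*1 = -2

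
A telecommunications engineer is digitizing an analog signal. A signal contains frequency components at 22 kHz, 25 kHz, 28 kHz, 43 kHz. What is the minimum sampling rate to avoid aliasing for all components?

The highest frequency component is f_max = 43 kHz.
Nyquist rate = 2 * f_max = 2 * 43 kHz = 86 kHz.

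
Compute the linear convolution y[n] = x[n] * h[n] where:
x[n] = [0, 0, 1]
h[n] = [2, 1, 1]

y[n] = sum_k x[k]*h[n-k]. Output length = len(x) + len(h) - 1 = 3 + 3 - 1 = 5.
y[0] = 0*2 = 0
y[1] = 0*2 + 0*1 = 0
y[2] = 1*2 + 0*1 + 0*1 = 2
y[3] = 1*1 + 0*1 = 1
y[4] = 1*1 = 1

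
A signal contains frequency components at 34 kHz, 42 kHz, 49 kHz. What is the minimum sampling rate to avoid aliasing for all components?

The highest frequency component is f_max = 49 kHz.
Nyquist rate = 2 * f_max = 2 * 49 kHz = 98 kHz.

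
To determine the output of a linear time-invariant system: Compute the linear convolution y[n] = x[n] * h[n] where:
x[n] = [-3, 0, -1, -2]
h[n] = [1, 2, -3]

y[n] = sum_k x[k]*h[n-k]. Output length = len(x) + len(h) - 1 = 4 + 3 - 1 = 6.
y[0] = -3*1 = -3
y[1] = 0*1 + -3*2 = -6
y[2] = -1*1 + 0*2 + -3*-3 = 8
y[3] = -2*1 + -1*2 + 0*-3 = -4
y[4] = -2*2 + -1*-3 = -1
y[5] = -2*-3 = 6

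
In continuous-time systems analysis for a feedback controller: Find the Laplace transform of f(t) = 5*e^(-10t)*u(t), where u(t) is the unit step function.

Standard Laplace transform pair:
e^(-at)*u(t) <-> 1/(s+a)
With a = 10: L{5*e^(-10t)*u(t)} = 5/(s+10), ROC: Re(s) > -10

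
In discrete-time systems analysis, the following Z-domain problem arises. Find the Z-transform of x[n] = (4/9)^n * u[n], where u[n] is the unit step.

The Z-transform of a^n * u[n] is z/(z-a) for |z| > |a|.
Here a = 4/9, so X(z) = z/(z - (4/9)) = 9z/(9z - 4)
ROC: |z| > 4/9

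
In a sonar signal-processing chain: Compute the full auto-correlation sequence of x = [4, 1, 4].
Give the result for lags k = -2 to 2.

r_xx[k] = sum_m x[m]*x[m+k], indexed from 0, for k = -2 to 2:
  r_xx[-2] = x[2]*x[0] = 16
  r_xx[-1] = x[1]*x[0] + x[2]*x[1] = 8
  r_xx[0] = x[0]*x[0] + x[1]*x[1] + x[2]*x[2] = 33
  r_xx[1] = x[0]*x[1] + x[1]*x[2] = 8
  r_xx[2] = x[0]*x[2] = 16
r_xx = [16, 8, 33, 8, 16]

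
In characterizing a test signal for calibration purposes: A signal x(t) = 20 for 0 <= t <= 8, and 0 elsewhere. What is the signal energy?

Energy = integral of |x(t)|^2 dt over the signal duration
= 20^2 * 8 = 400 * 8 = 3200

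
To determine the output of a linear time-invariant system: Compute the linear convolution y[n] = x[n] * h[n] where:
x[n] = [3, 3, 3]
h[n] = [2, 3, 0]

y[n] = sum_k x[k]*h[n-k]. Output length = len(x) + len(h) - 1 = 3 + 3 - 1 = 5.
y[0] = 3*2 = 6
y[1] = 3*2 + 3*3 = 15
y[2] = 3*2 + 3*3 + 3*0 = 15
y[3] = 3*3 + 3*0 = 9
y[4] = 3*0 = 0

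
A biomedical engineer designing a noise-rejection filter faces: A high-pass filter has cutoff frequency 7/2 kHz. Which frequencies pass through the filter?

A high-pass filter passes all frequencies above the cutoff frequency 7/2 kHz and attenuates lower frequencies.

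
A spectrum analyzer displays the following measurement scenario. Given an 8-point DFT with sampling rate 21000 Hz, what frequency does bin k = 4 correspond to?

The frequency of DFT bin k is: f_k = k * f_s / N
f_4 = 4 * 21000 / 8 = 10500 Hz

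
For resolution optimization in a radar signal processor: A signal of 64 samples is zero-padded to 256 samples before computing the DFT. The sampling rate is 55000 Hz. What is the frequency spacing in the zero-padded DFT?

Original DFT: N = 64, resolution = f_s/N = 55000/64 = 6875/8 Hz
Zero-padded DFT: N = 256, resolution = f_s/N = 55000/256 = 6875/32 Hz
Zero-padding interpolates the spectrum (finer frequency grid)
but does NOT improve the true spectral resolution (ability to resolve close frequencies).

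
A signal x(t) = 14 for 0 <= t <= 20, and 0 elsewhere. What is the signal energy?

Energy = integral of |x(t)|^2 dt over the signal duration
= 14^2 * 20 = 196 * 20 = 3920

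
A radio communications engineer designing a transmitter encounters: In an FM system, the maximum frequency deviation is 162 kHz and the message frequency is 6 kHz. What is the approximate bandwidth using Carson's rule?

Carson's rule: BW = 2*(delta_f + f_m)
= 2*(162 + 6) kHz = 336 kHz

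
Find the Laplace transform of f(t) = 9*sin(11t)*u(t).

Standard pair: sin(wt)*u(t) <-> w/(s^2+w^2)
With w = 11: L{9*sin(11t)*u(t)} = 99/(s^2+121)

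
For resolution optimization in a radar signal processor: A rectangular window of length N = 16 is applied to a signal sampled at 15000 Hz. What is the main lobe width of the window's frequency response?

For a rectangular window of length N,
the main lobe width in frequency is 2*f_s/N.
= 2*15000/16 = 1875 Hz
This determines the minimum frequency separation for resolving two sinusoids.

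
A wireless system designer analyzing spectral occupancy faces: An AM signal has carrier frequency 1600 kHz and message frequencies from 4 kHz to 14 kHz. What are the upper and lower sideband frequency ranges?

Upper sideband (USB) = fc + [fm_low, fm_high] = 1600 + [4, 14] = [1604, 1614] kHz
Lower sideband (LSB) = fc - [fm_high, fm_low] = 1600 - [14, 4] = [1586, 1596] kHz
Total occupied spectrum: 1586 kHz to 1614 kHz (plus carrier at 1600 kHz)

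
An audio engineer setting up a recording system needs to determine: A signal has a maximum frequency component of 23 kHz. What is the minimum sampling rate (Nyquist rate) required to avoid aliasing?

By the Nyquist-Shannon sampling theorem,
the minimum sampling rate (Nyquist rate) must be at least 2 * f_max.
Nyquist rate = 2 * 23 kHz = 46 kHz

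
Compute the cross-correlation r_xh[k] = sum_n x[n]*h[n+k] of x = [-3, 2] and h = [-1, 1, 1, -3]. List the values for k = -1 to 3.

Both sequences indexed from 0 and zero outside their support.
Lags with overlap: k = -1 to 3.
  r_xh[-1] = x[1]*h[0] = -2
  r_xh[0] = x[0]*h[0] + x[1]*h[1] = 5
  r_xh[1] = x[0]*h[1] + x[1]*h[2] = -1
  r_xh[2] = x[0]*h[2] + x[1]*h[3] = -9
  r_xh[3] = x[0]*h[3] = 9
r_xh = [-2, 5, -1, -9, 9] (for k = -1, ..., 3)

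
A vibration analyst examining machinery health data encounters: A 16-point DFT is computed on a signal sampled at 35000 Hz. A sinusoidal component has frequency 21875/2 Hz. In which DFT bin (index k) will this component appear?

DFT frequency resolution = f_s/N = 35000/16 = 4375/2 Hz
Bin index k = f_signal / resolution = 21875/2 / 4375/2 = 5
The signal frequency 21875/2 Hz falls in DFT bin k = 5.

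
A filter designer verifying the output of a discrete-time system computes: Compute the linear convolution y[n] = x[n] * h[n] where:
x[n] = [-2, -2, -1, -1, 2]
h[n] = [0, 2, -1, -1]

y[n] = sum_k x[k]*h[n-k]. Output length = len(x) + len(h) - 1 = 5 + 4 - 1 = 8.
y[0] = -2*0 = 0
y[1] = -2*0 + -2*2 = -4
y[2] = -1*0 + -2*2 + -2*-1 = -2
y[3] = -1*0 + -1*2 + -2*-1 + -2*-1 = 2
y[4] = 2*0 + -1*2 + -1*-1 + -2*-1 = 1
y[5] = 2*2 + -1*-1 + -1*-1 = 6
y[6] = 2*-1 + -1*-1 = -1
y[7] = 2*-1 = -2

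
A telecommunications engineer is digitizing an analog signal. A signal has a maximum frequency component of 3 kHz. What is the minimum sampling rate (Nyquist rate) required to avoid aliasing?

By the Nyquist-Shannon sampling theorem,
the minimum sampling rate (Nyquist rate) must be at least 2 * f_max.
Nyquist rate = 2 * 3 kHz = 6 kHz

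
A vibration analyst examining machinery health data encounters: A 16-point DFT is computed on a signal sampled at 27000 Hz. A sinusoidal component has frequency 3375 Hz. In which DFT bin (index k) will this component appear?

DFT frequency resolution = f_s/N = 27000/16 = 3375/2 Hz
Bin index k = f_signal / resolution = 3375 / 3375/2 = 2
The signal frequency 3375 Hz falls in DFT bin k = 2.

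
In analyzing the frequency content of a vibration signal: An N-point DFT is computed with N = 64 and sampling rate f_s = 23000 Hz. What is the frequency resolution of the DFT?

DFT frequency resolution = f_s / N
= 23000 / 64 = 2875/8 Hz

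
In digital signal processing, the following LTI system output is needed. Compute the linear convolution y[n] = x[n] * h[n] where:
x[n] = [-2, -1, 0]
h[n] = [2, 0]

y[n] = sum_k x[k]*h[n-k]. Output length = len(x) + len(h) - 1 = 3 + 2 - 1 = 4.
y[0] = -2*2 = -4
y[1] = -1*2 + -2*0 = -2
y[2] = 0*2 + -1*0 = 0
y[3] = 0*0 = 0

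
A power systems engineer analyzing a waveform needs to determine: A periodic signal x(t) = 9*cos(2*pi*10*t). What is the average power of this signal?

Average power of A*cos(wt) is A^2/2.
P = 9^2 / 2 = 81/2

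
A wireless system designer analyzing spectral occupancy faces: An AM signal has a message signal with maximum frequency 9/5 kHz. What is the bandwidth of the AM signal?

In AM (double-sideband), the bandwidth is twice the message frequency.
BW = 2 * f_m = 2 * 9/5 kHz = 18/5 kHz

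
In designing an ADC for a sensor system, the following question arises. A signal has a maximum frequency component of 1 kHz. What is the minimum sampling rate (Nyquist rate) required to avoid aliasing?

By the Nyquist-Shannon sampling theorem,
the minimum sampling rate (Nyquist rate) must be at least 2 * f_max.
Nyquist rate = 2 * 1 kHz = 2 kHz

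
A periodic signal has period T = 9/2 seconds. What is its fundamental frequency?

The fundamental frequency is the reciprocal of the period.
f = 1/T = 1/(9/2) = 2/9 Hz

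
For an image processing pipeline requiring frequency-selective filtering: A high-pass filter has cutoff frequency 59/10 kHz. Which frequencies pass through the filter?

A high-pass filter passes all frequencies above the cutoff frequency 59/10 kHz and attenuates lower frequencies.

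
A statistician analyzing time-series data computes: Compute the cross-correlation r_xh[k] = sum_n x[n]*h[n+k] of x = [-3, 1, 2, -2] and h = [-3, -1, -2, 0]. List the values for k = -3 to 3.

Both sequences indexed from 0 and zero outside their support.
Lags with overlap: k = -3 to 3.
  r_xh[-3] = x[3]*h[0] = 6
  r_xh[-2] = x[2]*h[0] + x[3]*h[1] = -4
  r_xh[-1] = x[1]*h[0] + x[2]*h[1] + x[3]*h[2] = -1
  r_xh[0] = x[0]*h[0] + x[1]*h[1] + x[2]*h[2] + x[3]*h[3] = 4
  r_xh[1] = x[0]*h[1] + x[1]*h[2] + x[2]*h[3] = 1
  r_xh[2] = x[0]*h[2] + x[1]*h[3] = 6
  r_xh[3] = x[0]*h[3] = 0
r_xh = [6, -4, -1, 4, 1, 6, 0] (for k = -3, ..., 3)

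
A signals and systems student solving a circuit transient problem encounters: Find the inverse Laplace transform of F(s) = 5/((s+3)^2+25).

Standard pair: w/((s+a)^2+w^2) <-> e^(-at)*sin(wt)*u(t)
With a=3, w=5: f(t) = e^(-3t)*sin(5t)*u(t)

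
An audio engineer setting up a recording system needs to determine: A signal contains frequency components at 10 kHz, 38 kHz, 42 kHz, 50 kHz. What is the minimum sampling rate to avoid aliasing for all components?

The highest frequency component is f_max = 50 kHz.
Nyquist rate = 2 * f_max = 2 * 50 kHz = 100 kHz.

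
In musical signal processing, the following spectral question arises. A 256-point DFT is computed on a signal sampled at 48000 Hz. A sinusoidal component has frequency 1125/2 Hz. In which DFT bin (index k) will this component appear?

DFT frequency resolution = f_s/N = 48000/256 = 375/2 Hz
Bin index k = f_signal / resolution = 1125/2 / 375/2 = 3
The signal frequency 1125/2 Hz falls in DFT bin k = 3.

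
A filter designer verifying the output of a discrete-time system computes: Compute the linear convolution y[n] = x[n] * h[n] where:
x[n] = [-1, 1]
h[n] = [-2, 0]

y[n] = sum_k x[k]*h[n-k]. Output length = len(x) + len(h) - 1 = 2 + 2 - 1 = 3.
y[0] = -1*-2 = 2
y[1] = 1*-2 + -1*0 = -2
y[2] = 1*0 = 0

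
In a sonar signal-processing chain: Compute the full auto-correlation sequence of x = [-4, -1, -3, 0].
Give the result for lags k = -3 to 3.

r_xx[k] = sum_m x[m]*x[m+k], indexed from 0, for k = -3 to 3:
  r_xx[-3] = x[3]*x[0] = 0
  r_xx[-2] = x[2]*x[0] + x[3]*x[1] = 12
  r_xx[-1] = x[1]*x[0] + x[2]*x[1] + x[3]*x[2] = 7
  r_xx[0] = x[0]*x[0] + x[1]*x[1] + x[2]*x[2] + x[3]*x[3] = 26
  r_xx[1] = x[0]*x[1] + x[1]*x[2] + x[2]*x[3] = 7
  r_xx[2] = x[0]*x[2] + x[1]*x[3] = 12
  r_xx[3] = x[0]*x[3] = 0
r_xx = [0, 12, 7, 26, 7, 12, 0]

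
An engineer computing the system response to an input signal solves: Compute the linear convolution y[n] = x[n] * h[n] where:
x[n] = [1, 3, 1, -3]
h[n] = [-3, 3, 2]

y[n] = sum_k x[k]*h[n-k]. Output length = len(x) + len(h) - 1 = 4 + 3 - 1 = 6.
y[0] = 1*-3 = -3
y[1] = 3*-3 + 1*3 = -6
y[2] = 1*-3 + 3*3 + 1*2 = 8
y[3] = -3*-3 + 1*3 + 3*2 = 18
y[4] = -3*3 + 1*2 = -7
y[5] = -3*2 = -6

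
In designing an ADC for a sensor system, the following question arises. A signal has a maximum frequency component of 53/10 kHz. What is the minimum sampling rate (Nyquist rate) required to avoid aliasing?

By the Nyquist-Shannon sampling theorem,
the minimum sampling rate (Nyquist rate) must be at least 2 * f_max.
Nyquist rate = 2 * 53/10 kHz = 53/5 kHz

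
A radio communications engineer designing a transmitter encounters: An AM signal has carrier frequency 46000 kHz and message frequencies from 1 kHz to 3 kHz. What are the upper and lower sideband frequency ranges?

Upper sideband (USB) = fc + [fm_low, fm_high] = 46000 + [1, 3] = [46001, 46003] kHz
Lower sideband (LSB) = fc - [fm_high, fm_low] = 46000 - [3, 1] = [45997, 45999] kHz
Total occupied spectrum: 45997 kHz to 46003 kHz (plus carrier at 46000 kHz)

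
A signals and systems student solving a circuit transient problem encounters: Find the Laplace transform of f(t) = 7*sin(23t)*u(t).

Standard pair: sin(wt)*u(t) <-> w/(s^2+w^2)
With w = 23: L{7*sin(23t)*u(t)} = 161/(s^2+529)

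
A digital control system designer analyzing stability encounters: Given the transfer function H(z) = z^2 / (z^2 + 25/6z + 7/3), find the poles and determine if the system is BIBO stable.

Poles are roots of the denominator: z^2 + 25/6z + 7/3 = 0.
Quadratic formula: z = [-(25/6) +/- sqrt((25/6)^2 - 4*(7/3))] / 2
Discriminant = 625/36 - 28/3 = 289/36; sqrt = 17/6.
z = (-25/6 +/- 17/6) / 2 => z = -2/3 or z = -7/2.
|p1| = 7/2, |p2| = 2/3.
For BIBO stability, all poles must lie inside the unit circle (|p| < 1).
System is UNSTABLE since at least one |p| >= 1.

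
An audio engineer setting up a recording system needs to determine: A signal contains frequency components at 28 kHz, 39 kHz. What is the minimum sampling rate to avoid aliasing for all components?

The highest frequency component is f_max = 39 kHz.
Nyquist rate = 2 * f_max = 2 * 39 kHz = 78 kHz.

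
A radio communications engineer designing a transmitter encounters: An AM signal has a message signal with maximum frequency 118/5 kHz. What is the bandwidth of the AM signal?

In AM (double-sideband), the bandwidth is twice the message frequency.
BW = 2 * f_m = 2 * 118/5 kHz = 236/5 kHz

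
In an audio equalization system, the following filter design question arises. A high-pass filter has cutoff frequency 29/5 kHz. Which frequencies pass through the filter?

A high-pass filter passes all frequencies above the cutoff frequency 29/5 kHz and attenuates lower frequencies.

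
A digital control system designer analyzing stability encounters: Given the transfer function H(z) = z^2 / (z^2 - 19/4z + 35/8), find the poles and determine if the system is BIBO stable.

Poles are roots of the denominator: z^2 - 19/4z + 35/8 = 0.
Quadratic formula: z = [-(-19/4) +/- sqrt((-19/4)^2 - 4*(35/8))] / 2
Discriminant = 361/16 - 35/2 = 81/16; sqrt = 9/4.
z = (19/4 +/- 9/4) / 2 => z = 7/2 or z = 5/4.
|p1| = 5/4, |p2| = 7/2.
For BIBO stability, all poles must lie inside the unit circle (|p| < 1).
System is UNSTABLE since at least one |p| >= 1.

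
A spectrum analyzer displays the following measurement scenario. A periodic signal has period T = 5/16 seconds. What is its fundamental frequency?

The fundamental frequency is the reciprocal of the period.
f = 1/T = 1/(5/16) = 16/5 Hz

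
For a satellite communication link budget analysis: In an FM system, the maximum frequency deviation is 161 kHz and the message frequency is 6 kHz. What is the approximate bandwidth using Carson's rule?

Carson's rule: BW = 2*(delta_f + f_m)
= 2*(161 + 6) kHz = 334 kHz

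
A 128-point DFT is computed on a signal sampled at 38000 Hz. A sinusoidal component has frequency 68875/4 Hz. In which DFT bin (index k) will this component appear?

DFT frequency resolution = f_s/N = 38000/128 = 2375/8 Hz
Bin index k = f_signal / resolution = 68875/4 / 2375/8 = 58
The signal frequency 68875/4 Hz falls in DFT bin k = 58.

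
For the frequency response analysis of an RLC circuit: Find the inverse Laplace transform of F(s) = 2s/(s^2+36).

Standard pair: s/(s^2+w^2) <-> cos(wt)*u(t)
With k=2, w=6: f(t) = 2*cos(6t)*u(t)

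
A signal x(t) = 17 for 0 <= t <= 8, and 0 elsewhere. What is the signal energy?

Energy = integral of |x(t)|^2 dt over the signal duration
= 17^2 * 8 = 289 * 8 = 2312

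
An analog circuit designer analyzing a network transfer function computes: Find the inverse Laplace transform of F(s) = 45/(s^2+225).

Standard pair: w/(s^2+w^2) <-> sin(wt)*u(t)
Recognize w^2 = 225, so w = 15; numerator 45 = 3*15.
f(t) = 3*sin(15t)*u(t)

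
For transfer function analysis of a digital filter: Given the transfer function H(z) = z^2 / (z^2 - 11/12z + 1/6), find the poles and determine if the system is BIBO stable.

Poles are roots of the denominator: z^2 - 11/12z + 1/6 = 0.
Quadratic formula: z = [-(-11/12) +/- sqrt((-11/12)^2 - 4*(1/6))] / 2
Discriminant = 121/144 - 2/3 = 25/144; sqrt = 5/12.
z = (11/12 +/- 5/12) / 2 => z = 2/3 or z = 1/4.
|p1| = 2/3, |p2| = 1/4.
For BIBO stability, all poles must lie inside the unit circle (|p| < 1).
System is STABLE since both |p| < 1.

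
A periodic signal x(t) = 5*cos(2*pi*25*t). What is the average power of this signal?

Average power of A*cos(wt) is A^2/2.
P = 5^2 / 2 = 25/2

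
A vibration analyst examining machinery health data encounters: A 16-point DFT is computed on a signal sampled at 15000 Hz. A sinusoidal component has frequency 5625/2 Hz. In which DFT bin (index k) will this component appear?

DFT frequency resolution = f_s/N = 15000/16 = 1875/2 Hz
Bin index k = f_signal / resolution = 5625/2 / 1875/2 = 3
The signal frequency 5625/2 Hz falls in DFT bin k = 3.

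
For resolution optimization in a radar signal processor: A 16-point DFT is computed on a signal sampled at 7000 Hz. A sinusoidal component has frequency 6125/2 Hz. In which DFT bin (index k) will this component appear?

DFT frequency resolution = f_s/N = 7000/16 = 875/2 Hz
Bin index k = f_signal / resolution = 6125/2 / 875/2 = 7
The signal frequency 6125/2 Hz falls in DFT bin k = 7.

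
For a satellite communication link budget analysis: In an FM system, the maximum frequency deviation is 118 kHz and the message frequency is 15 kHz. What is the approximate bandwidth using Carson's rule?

Carson's rule: BW = 2*(delta_f + f_m)
= 2*(118 + 15) kHz = 266 kHz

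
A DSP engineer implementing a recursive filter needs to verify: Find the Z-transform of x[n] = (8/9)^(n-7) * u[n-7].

Time-shifting property: if X(z) = Z{x[n]}, then Z{x[n-d]} = z^(-d) * X(z)
X(z) = z/(z - 8/9) for x[n] = (8/9)^n * u[n]
Z{x[n-7]} = z^(-7) * z/(z - 8/9) = z^(-6)/(z - 8/9)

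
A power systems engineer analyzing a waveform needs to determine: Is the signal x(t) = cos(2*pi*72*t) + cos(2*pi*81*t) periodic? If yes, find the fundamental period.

f1 = 72 Hz, f2 = 81 Hz
Period T1 = 1/72, T2 = 1/81
Ratio T1/T2 = 81/72, which is rational.
The signal is periodic with fundamental period T = 1/GCD(72,81) = 1/9 s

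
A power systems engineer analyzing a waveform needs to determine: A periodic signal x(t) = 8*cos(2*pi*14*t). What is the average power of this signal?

Average power of A*cos(wt) is A^2/2.
P = 8^2 / 2 = 64/2 = 32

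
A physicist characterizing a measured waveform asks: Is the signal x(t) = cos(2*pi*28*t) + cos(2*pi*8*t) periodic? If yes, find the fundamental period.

f1 = 28 Hz, f2 = 8 Hz
Period T1 = 1/28, T2 = 1/8
Ratio T1/T2 = 8/28, which is rational.
The signal is periodic with fundamental period T = 1/GCD(28,8) = 1/4 s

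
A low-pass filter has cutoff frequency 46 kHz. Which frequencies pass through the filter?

A low-pass filter passes all frequencies below the cutoff frequency 46 kHz and attenuates higher frequencies.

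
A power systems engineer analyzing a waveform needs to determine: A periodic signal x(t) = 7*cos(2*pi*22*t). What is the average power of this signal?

Average power of A*cos(wt) is A^2/2.
P = 7^2 / 2 = 49/2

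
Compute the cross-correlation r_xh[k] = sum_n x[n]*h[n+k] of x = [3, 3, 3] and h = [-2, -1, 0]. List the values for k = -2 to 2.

Both sequences indexed from 0 and zero outside their support.
Lags with overlap: k = -2 to 2.
  r_xh[-2] = x[2]*h[0] = -6
  r_xh[-1] = x[1]*h[0] + x[2]*h[1] = -9
  r_xh[0] = x[0]*h[0] + x[1]*h[1] + x[2]*h[2] = -9
  r_xh[1] = x[0]*h[1] + x[1]*h[2] = -3
  r_xh[2] = x[0]*h[2] = 0
r_xh = [-6, -9, -9, -3, 0] (for k = -2, ..., 2)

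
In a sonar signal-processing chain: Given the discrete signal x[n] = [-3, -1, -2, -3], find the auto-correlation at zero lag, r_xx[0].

The auto-correlation at zero lag r_xx[0] equals the signal energy.
r_xx[0] = sum of x[n]^2 = (-3)^2 + (-1)^2 + (-2)^2 + (-3)^2
= 9 + 1 + 4 + 9 = 23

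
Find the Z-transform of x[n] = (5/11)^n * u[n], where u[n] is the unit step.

The Z-transform of a^n * u[n] is z/(z-a) for |z| > |a|.
Here a = 5/11, so X(z) = z/(z - (5/11)) = 11z/(11z - 5)
ROC: |z| > 5/11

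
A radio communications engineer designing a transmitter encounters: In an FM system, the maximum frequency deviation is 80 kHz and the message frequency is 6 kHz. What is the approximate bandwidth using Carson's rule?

Carson's rule: BW = 2*(delta_f + f_m)
= 2*(80 + 6) kHz = 172 kHz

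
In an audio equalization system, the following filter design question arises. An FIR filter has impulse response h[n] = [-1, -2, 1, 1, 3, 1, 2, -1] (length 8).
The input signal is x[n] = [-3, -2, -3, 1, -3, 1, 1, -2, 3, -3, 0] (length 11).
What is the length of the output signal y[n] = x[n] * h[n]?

For linear convolution, the output length is:
len(y) = len(x) + len(h) - 1 = 11 + 8 - 1 = 18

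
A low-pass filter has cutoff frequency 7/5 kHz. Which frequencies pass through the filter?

A low-pass filter passes all frequencies below the cutoff frequency 7/5 kHz and attenuates higher frequencies.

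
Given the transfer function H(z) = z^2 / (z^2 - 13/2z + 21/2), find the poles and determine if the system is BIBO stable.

Poles are roots of the denominator: z^2 - 13/2z + 21/2 = 0.
Quadratic formula: z = [-(-13/2) +/- sqrt((-13/2)^2 - 4*(21/2))] / 2
Discriminant = 169/4 - 42 = 1/4; sqrt = 1/2.
z = (13/2 +/- 1/2) / 2 => z = 7/2 or z = 3.
|p1| = 3, |p2| = 7/2.
For BIBO stability, all poles must lie inside the unit circle (|p| < 1).
System is UNSTABLE since at least one |p| >= 1.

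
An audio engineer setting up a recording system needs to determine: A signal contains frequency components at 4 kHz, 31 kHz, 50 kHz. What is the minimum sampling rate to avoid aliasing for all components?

The highest frequency component is f_max = 50 kHz.
Nyquist rate = 2 * f_max = 2 * 50 kHz = 100 kHz.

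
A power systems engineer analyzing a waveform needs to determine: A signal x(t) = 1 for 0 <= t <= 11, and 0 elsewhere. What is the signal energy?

Energy = integral of |x(t)|^2 dt over the signal duration
= 1^2 * 11 = 1 * 11 = 11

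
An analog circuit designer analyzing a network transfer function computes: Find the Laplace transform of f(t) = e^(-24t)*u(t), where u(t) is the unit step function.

Standard Laplace transform pair:
e^(-at)*u(t) <-> 1/(s+a)
With a = 24: L{e^(-24t)*u(t)} = 1/(s+24), ROC: Re(s) > -24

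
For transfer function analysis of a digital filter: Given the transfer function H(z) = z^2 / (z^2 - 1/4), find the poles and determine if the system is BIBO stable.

Poles are roots of the denominator: z^2 - 1/4 = 0.
Quadratic formula: z = [-(0) +/- sqrt((0)^2 - 4*(-1/4))] / 2
Discriminant = 0 + 1 = 1; sqrt = 1.
z = (0 +/- 1) / 2 => z = 1/2 or z = -1/2.
|p1| = 1/2, |p2| = 1/2.
For BIBO stability, all poles must lie inside the unit circle (|p| < 1).
System is STABLE since both |p| < 1.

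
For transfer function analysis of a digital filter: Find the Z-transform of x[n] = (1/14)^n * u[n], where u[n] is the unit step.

The Z-transform of a^n * u[n] is z/(z-a) for |z| > |a|.
Here a = 1/14, so X(z) = z/(z - (1/14)) = 14z/(14z - 1)
ROC: |z| > 1/14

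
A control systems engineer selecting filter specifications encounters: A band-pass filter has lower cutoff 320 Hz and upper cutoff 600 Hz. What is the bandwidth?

Bandwidth = f_high - f_low
= 600 Hz - 320 Hz = 280 Hz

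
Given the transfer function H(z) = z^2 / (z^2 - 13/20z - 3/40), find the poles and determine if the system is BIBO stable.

Poles are roots of the denominator: z^2 - 13/20z - 3/40 = 0.
Quadratic formula: z = [-(-13/20) +/- sqrt((-13/20)^2 - 4*(-3/40))] / 2
Discriminant = 169/400 + 3/10 = 289/400; sqrt = 17/20.
z = (13/20 +/- 17/20) / 2 => z = 3/4 or z = -1/10.
|p1| = 1/10, |p2| = 3/4.
For BIBO stability, all poles must lie inside the unit circle (|p| < 1).
System is STABLE since both |p| < 1.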